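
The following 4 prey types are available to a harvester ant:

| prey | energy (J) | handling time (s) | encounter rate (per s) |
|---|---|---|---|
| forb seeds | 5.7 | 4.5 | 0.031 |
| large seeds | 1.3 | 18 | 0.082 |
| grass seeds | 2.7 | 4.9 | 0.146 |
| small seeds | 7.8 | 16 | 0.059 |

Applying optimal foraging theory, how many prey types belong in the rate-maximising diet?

3

E/h in descending order: forb seeds 1.27, grass seeds 0.551, small seeds 0.487, large seeds 0.0722 J/s. The optimal diet is the largest prefix of this list for which every included type satisfies E_i/h_i > R on the types above it.
Rate on top 1: 0.1551. grass seeds: 0.551 > 0.1551 → include.
Rate on top 2: 0.3078. small seeds: 0.487 > 0.3078 → include.
Rate on top 3: 0.3684. large seeds: 0.0722 < 0.3684 → exclude; stop.
Optimal diet: forb seeds, grass seeds, small seeds — 3 of 4 types.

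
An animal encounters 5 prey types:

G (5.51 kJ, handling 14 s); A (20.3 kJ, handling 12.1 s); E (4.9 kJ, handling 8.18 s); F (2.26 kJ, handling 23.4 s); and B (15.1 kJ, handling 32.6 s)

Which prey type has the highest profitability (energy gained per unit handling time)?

In descending order of E/h:
A: 20.3/12.1 = 1.68 kJ/s
E: 4.9/8.18 = 0.599 kJ/s
B: 15.1/32.6 = 0.463 kJ/s
G: 5.51/14 = 0.394 kJ/s
F: 2.26/23.4 = 0.0966 kJ/s

A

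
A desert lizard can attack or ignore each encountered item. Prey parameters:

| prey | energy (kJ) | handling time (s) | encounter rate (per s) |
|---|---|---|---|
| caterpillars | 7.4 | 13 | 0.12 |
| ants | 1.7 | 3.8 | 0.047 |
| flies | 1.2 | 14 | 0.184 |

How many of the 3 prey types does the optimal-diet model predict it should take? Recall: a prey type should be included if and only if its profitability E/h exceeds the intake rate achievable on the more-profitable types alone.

2

E/h in descending order: caterpillars 0.569, ants 0.447, flies 0.0857 kJ/s. The optimal diet is the largest prefix of this list for which every included type satisfies E_i/h_i > R on the types above it.
Rate on top 1: 0.3469. ants: 0.447 > 0.3469 → include.
Rate on top 2: 0.3534. flies: 0.0857 < 0.3534 → exclude; stop.
Optimal diet: caterpillars, ants — 2 of 3 types.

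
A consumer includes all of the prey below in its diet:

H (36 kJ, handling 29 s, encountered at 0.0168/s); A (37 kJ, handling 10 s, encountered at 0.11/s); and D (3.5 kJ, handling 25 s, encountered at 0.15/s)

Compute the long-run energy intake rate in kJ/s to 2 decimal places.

0.82 kJ/s

R = Σλ_iE_i / (1 + Σλ_ih_i)
Numerator: 0.0168×36 + 0.11×37 + 0.15×3.5 = 5.2
Denominator: 1 + 0.0168×29 + 0.11×10 + 0.15×25 = 6.337
R = 5.2/6.337 = 0.8205 kJ/s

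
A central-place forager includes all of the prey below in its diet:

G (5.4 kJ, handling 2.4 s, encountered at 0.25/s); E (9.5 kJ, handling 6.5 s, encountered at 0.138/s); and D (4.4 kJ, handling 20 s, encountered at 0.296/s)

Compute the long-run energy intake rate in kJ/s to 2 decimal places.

R = (0.25×5.4 + 0.138×9.5 + 0.296×4.4) / (1 + 0.25×2.4 + 0.138×6.5 + 0.296×20) = 3.963/8.417 = 0.4709 kJ/s.

0.47 kJ/s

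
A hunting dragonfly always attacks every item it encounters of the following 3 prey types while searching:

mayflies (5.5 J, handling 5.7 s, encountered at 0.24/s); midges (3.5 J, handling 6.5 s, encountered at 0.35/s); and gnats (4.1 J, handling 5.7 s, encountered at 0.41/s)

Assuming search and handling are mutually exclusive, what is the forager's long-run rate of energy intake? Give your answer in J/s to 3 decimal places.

Energy encountered per unit search time: 0.24×5.5 + 0.35×3.5 + 0.41×4.1 = 4.226 J/s.
Handling time per unit search time: 0.24×5.7 + 0.35×6.5 + 0.41×5.7 = 5.98.
Rate = 4.226/(1 + 5.98) = 0.6054 J/s.

0.605 J/s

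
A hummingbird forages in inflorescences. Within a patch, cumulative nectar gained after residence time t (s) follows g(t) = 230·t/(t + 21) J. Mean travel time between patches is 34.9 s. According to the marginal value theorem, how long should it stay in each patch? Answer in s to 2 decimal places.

Optimal t* satisfies g'(t*) = g(t*)/(T + t*).
g'(t) = 230·21/(t + 21)². Setting 230·21/(t+21)² = 230t/[(t+21)(34.9+t)] gives 21(34.9+t) = t(t+21), so t² = 21×34.9 = 732.9.
t* = √732.9 = 27.07 s.

27.07 s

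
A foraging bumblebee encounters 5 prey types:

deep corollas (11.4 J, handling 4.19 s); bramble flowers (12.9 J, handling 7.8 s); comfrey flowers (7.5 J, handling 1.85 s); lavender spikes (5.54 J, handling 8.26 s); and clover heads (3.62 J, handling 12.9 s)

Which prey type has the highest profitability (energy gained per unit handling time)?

In descending order of E/h:
comfrey flowers: 7.5/1.85 = 4.05 J/s
deep corollas: 11.4/4.19 = 2.72 J/s
bramble flowers: 12.9/7.8 = 1.65 J/s
lavender spikes: 5.54/8.26 = 0.671 J/s
clover heads: 3.62/12.9 = 0.281 J/s

comfrey flowers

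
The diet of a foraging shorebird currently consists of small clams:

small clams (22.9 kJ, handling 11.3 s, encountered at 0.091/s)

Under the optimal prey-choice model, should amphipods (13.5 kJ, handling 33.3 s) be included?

No

On small clams alone, R = ΣλE/(1+Σλh) = 2.084/2.028 = 1.027 kJ/s.
amphipods: E/h = 13.5/33.3 = 0.4054 kJ/s.
0.4054 < 1.027, so adding amphipods would lower the average — exclude it.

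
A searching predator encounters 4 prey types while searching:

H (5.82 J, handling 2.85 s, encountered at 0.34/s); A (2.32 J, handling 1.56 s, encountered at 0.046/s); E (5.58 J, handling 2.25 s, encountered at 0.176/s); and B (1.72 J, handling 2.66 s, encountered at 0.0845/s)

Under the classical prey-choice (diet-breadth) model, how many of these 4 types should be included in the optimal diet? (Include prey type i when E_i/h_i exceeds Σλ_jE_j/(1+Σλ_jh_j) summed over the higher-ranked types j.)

E/h in descending order: E 2.48, H 2.04, A 1.49, B 0.647 J/s. The optimal diet is the largest prefix of this list for which every included type satisfies E_i/h_i > R on the types above it.
Rate on top 1: 0.7035. H: 2.04 > 0.7035 → include.
Rate on top 2: 1.252. A: 1.49 > 1.252 → include.
Rate on top 3: 1.259. B: 0.647 < 1.259 → exclude; stop.
Optimal diet: E, H, A — 3 of 4 types.

3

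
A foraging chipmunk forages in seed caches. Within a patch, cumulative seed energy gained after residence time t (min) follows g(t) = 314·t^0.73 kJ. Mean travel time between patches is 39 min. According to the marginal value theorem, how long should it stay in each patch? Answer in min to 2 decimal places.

By the marginal value theorem, leave when the instantaneous gain rate g'(t) equals the habitat-wide average g(t)/(T + t).
g'(t) = 0.73·314·t^-0.27. Setting 0.73·314·t^-0.27 = 314·t^0.73/(39+t) gives 0.73(39+t) = t, so 0.27·t = 0.73×39.
t* = 0.73×39/0.27 = 105.4 min.

105.44 min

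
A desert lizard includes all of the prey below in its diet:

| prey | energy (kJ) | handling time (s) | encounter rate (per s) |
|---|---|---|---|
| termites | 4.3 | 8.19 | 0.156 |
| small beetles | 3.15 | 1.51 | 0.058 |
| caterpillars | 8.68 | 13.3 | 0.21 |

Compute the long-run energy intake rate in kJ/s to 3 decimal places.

0.519 kJ/s

R = (0.156×4.3 + 0.058×3.15 + 0.21×8.68) / (1 + 0.156×8.19 + 0.058×1.51 + 0.21×13.3) = 2.676/5.158 = 0.5188 kJ/s.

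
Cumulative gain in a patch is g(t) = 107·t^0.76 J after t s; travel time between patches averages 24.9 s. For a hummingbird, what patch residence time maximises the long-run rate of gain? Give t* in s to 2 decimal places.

Maximise g(t)/(T+t): set derivative to zero → g'(t)(T+t) = g(t).
g'(t) = 0.76·107·t^-0.24. Setting 0.76·107·t^-0.24 = 107·t^0.76/(24.9+t) gives 0.76(24.9+t) = t, so 0.24·t = 0.76×24.9.
t* = 0.76×24.9/0.24 = 78.85 s.

78.85 s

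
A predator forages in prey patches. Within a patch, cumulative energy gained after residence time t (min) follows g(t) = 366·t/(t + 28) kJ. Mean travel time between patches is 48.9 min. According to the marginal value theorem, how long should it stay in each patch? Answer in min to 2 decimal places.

By the marginal value theorem, leave when the instantaneous gain rate g'(t) equals the habitat-wide average g(t)/(T + t).
g'(t) = 366·28/(t + 28)². Setting 366·28/(t+28)² = 366t/[(t+28)(48.9+t)] gives 28(48.9+t) = t(t+28), so t² = 28×48.9 = 1369.
t* = √1369 = 37 min.

37.00 min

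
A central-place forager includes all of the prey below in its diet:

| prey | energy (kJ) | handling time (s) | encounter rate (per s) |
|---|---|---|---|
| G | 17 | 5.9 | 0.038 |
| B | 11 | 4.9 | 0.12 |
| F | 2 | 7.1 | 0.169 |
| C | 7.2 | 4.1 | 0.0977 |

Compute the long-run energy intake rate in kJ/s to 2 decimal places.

0.88 kJ/s

Energy encountered per unit search time: 0.038×17 + 0.12×11 + 0.169×2 + 0.0977×7.2 = 3.007 kJ/s.
Handling time per unit search time: 0.038×5.9 + 0.12×4.9 + 0.169×7.1 + 0.0977×4.1 = 2.413.
Rate = 3.007/(1 + 2.413) = 0.8813 kJ/s.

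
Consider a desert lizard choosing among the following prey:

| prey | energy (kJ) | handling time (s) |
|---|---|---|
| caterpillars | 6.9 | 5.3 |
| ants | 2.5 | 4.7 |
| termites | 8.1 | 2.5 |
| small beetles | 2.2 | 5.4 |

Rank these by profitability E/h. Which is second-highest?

Profitability E/h (kJ/s): caterpillars = 6.9/5.3 = 1.3, ants = 2.5/4.7 = 0.532, termites = 8.1/2.5 = 3.24, small beetles = 2.2/5.4 = 0.407.
Ranked: termites > caterpillars > ants > small beetles.

caterpillars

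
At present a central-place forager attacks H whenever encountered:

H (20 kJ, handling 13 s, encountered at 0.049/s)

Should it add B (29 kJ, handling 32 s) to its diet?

Yes

Current rate: (0.049×20)/(1 + 0.049×13) = 0.5987 kJ/s.
Profitability of B: 29/32 = 0.9062 kJ/s.
0.9062 > 0.5987, so adding B raises the average — include it.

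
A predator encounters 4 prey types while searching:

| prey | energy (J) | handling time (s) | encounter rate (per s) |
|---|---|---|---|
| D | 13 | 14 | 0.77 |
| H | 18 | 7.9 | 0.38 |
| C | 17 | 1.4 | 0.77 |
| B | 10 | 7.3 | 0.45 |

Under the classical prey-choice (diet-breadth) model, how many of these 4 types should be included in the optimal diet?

1

Profitabilities (E/h, J/s): C 12.1, H 2.28, B 1.37, D 0.929. Add prey in this order while the next type's profitability exceeds the intake rate on those already taken.
Rate on top 1: 6.299. H: 2.28 < 6.299 → exclude; stop.
Optimal diet: C — 1 of 4 types.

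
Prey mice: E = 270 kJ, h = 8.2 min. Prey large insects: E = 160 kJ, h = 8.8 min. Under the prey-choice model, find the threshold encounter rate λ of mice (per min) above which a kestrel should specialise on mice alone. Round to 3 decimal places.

At the threshold, the rate on mice alone equals the profitability of large insects: λ·270/(1 + λ·8.2) = 160/8.8 = 18.18.
Rearranging, λ(270 − 18.18×8.2) = 18.18, so λ = 18.18/120.9 = 0.1504 per min.

0.150 per min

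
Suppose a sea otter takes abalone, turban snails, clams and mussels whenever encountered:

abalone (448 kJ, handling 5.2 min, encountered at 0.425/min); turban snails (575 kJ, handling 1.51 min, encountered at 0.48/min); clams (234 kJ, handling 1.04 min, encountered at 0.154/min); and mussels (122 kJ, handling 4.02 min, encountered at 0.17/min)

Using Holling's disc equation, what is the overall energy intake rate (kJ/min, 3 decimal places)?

Energy encountered per unit search time: 0.425×448 + 0.48×575 + 0.154×234 + 0.17×122 = 523.2 kJ/min.
Handling time per unit search time: 0.425×5.2 + 0.48×1.51 + 0.154×1.04 + 0.17×4.02 = 3.778.
Rate = 523.2/(1 + 3.778) = 109.5 kJ/min.

109.489 kJ/min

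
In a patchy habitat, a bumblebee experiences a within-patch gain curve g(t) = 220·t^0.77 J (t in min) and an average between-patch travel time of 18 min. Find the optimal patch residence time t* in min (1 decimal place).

60.3 min

By the marginal value theorem, leave when the instantaneous gain rate g'(t) equals the habitat-wide average g(t)/(T + t).
g'(t) = 0.77·220·t^-0.23. Setting 0.77·220·t^-0.23 = 220·t^0.77/(18+t) gives 0.77(18+t) = t, so 0.23·t = 0.77×18.
t* = 0.77×18/0.23 = 60.26 min.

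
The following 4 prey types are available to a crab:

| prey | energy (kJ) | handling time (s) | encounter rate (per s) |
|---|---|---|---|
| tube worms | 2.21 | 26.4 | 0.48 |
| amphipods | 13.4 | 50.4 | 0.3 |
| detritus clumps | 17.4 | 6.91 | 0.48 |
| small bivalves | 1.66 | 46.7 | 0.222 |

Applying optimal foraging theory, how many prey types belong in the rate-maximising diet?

1

E/h in descending order: detritus clumps 2.52, amphipods 0.266, tube worms 0.0837, small bivalves 0.0355 kJ/s. The optimal diet is the largest prefix of this list for which every included type satisfies E_i/h_i > R on the types above it.
Rate on top 1: 1.935. amphipods: 0.266 < 1.935 → exclude; stop.
Optimal diet: detritus clumps — 1 of 4 types.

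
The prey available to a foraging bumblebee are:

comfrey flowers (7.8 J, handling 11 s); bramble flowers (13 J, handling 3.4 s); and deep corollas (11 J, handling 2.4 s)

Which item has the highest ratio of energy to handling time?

Profitability E/h (J/s): comfrey flowers = 7.8/11 = 0.709, bramble flowers = 13/3.4 = 3.82, deep corollas = 11/2.4 = 4.58.
Ranked: deep corollas > bramble flowers > comfrey flowers.

deep corollas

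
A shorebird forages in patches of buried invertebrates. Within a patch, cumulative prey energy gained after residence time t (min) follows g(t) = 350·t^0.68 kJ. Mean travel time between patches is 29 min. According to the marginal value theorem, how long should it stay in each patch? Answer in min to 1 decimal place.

61.6 min

Maximise g(t)/(T+t): set derivative to zero → g'(t)(T+t) = g(t).
g'(t) = 0.68·350·t^-0.32. Setting 0.68·350·t^-0.32 = 350·t^0.68/(29+t) gives 0.68(29+t) = t, so 0.32·t = 0.68×29.
t* = 0.68×29/0.32 = 61.63 min.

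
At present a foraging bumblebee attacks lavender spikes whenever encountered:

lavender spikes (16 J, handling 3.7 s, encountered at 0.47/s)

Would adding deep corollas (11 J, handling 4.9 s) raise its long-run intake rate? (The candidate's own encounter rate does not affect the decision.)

On lavender spikes alone, R = ΣλE/(1+Σλh) = 7.52/2.739 = 2.746 J/s.
Profitability of deep corollas: 11/4.9 = 2.245 J/s.
2.245 < 2.746, so adding deep corollas would lower the average — exclude it.

No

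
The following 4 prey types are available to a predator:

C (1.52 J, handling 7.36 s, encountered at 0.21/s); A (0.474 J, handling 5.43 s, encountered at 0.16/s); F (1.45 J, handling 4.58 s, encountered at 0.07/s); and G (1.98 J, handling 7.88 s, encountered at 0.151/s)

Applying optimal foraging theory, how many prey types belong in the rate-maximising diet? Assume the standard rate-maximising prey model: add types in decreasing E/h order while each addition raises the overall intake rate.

Rank by E/h (J/s): F 0.317, G 0.251, C 0.207, A 0.0873. Include each in turn until the next type's E/h falls below the running intake rate.
Rate on top 1: 0.07686. G: 0.251 > 0.07686 → include.
Rate on top 2: 0.1595. C: 0.207 > 0.1595 → include.
Rate on top 3: 0.1774. A: 0.0873 < 0.1774 → exclude; stop.
Optimal diet: F, G, C — 3 of 4 types.

3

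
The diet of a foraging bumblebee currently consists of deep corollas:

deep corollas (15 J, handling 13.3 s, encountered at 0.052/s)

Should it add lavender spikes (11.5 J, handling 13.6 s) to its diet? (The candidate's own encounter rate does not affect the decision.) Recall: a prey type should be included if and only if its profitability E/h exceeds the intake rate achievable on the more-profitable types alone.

Intake rate on the current diet: R = (0.052×15) / (1 + 0.052×13.3) = 0.78/1.692 = 0.4611 J/s.
lavender spikes: E/h = 11.5/13.6 = 0.8456 J/s.
Since 0.8456 > R, including lavender spikes increases the long-run rate.

Yes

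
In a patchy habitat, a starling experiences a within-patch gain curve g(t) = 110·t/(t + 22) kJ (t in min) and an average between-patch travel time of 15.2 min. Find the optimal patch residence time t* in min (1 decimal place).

18.3 min

Maximise g(t)/(T+t): set derivative to zero → g'(t)(T+t) = g(t).
g'(t) = 110·22/(t + 22)². Setting 110·22/(t+22)² = 110t/[(t+22)(15.2+t)] gives 22(15.2+t) = t(t+22), so t² = 22×15.2 = 334.4.
t* = √334.4 = 18.29 min.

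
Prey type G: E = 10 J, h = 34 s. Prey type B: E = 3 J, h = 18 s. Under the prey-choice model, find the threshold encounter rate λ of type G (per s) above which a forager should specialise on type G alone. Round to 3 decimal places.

0.038 per s

Drop type B once their profitability E₂/h₂ falls below the rate achievable on type G alone: E₂/h₂ = λE₁/(1 + λh₁).
Solve for λ: λE₁h₂ = E₂(1 + λh₁) → λ(E₁h₂ − E₂h₁) = E₂ → λ = E₂/(E₁h₂ − E₂h₁).
λ = 3/(10×18 − 3×34) = 3/78 = 0.03846 per s.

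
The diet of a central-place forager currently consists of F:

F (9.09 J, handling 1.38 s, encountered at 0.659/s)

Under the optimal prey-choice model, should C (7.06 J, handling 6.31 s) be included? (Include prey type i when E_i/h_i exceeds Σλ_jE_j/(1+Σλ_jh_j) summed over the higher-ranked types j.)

Current rate: (0.659×9.09)/(1 + 0.659×1.38) = 3.137 J/s.
C: E/h = 7.06/6.31 = 1.119 J/s.
1.119 < 3.137, so adding C would lower the average — exclude it.

No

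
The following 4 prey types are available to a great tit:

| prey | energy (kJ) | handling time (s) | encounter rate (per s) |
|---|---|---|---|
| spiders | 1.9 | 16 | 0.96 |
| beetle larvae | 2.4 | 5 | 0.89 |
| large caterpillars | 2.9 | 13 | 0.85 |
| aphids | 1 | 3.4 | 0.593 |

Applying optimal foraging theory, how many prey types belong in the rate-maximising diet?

Profitabilities (E/h, kJ/s): beetle larvae 0.48, aphids 0.294, large caterpillars 0.223, spiders 0.119. Add prey in this order while the next type's profitability exceeds the intake rate on those already taken.
Rate on top 1: 0.3919. aphids: 0.294 < 0.3919 → exclude; stop.
Optimal diet: beetle larvae — 1 of 4 types.

1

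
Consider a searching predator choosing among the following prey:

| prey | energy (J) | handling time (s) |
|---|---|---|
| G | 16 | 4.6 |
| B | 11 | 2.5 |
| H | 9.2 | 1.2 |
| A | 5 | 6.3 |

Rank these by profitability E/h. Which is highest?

H

In descending order of E/h:
H: 9.2/1.2 = 7.67 J/s
B: 11/2.5 = 4.4 J/s
G: 16/4.6 = 3.48 J/s
A: 5/6.3 = 0.794 J/s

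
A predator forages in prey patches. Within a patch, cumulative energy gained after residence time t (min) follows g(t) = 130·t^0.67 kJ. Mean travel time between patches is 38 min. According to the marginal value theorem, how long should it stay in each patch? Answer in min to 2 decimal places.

77.15 min

By the marginal value theorem, leave when the instantaneous gain rate g'(t) equals the habitat-wide average g(t)/(T + t).
g'(t) = 0.67·130·t^-0.33. Setting 0.67·130·t^-0.33 = 130·t^0.67/(38+t) gives 0.67(38+t) = t, so 0.33·t = 0.67×38.
t* = 0.67×38/0.33 = 77.15 min.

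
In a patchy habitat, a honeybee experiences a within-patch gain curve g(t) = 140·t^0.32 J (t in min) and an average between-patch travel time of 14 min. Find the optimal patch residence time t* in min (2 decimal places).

Maximise g(t)/(T+t): set derivative to zero → g'(t)(T+t) = g(t).
g'(t) = 0.32·140·t^-0.68. Setting 0.32·140·t^-0.68 = 140·t^0.32/(14+t) gives 0.32(14+t) = t, so 0.68·t = 0.32×14.
t* = 0.32×14/0.68 = 6.588 min.

6.59 min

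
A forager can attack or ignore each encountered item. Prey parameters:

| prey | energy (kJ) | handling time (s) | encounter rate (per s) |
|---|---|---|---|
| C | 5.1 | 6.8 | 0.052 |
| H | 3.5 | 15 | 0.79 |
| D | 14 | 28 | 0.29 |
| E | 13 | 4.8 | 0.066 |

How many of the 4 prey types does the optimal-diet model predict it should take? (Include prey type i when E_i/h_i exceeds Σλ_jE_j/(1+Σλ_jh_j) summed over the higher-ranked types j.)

Rank by E/h (kJ/s): E 2.71, C 0.75, D 0.5, H 0.233. Include each in turn until the next type's E/h falls below the running intake rate.
Rate on top 1: 0.6516. C: 0.75 > 0.6516 → include.
Rate on top 2: 0.6724. D: 0.5 < 0.6724 → exclude; stop.
Optimal diet: E, C — 2 of 4 types.

2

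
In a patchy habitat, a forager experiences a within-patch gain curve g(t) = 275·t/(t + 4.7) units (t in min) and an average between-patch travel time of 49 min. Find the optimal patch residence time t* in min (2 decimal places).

Optimal t* satisfies g'(t*) = g(t*)/(T + t*).
g'(t) = 275·4.7/(t + 4.7)². Setting 275·4.7/(t+4.7)² = 275t/[(t+4.7)(49+t)] gives 4.7(49+t) = t(t+4.7), so t² = 4.7×49 = 230.3.
t* = √230.3 = 15.18 min.

15.18 min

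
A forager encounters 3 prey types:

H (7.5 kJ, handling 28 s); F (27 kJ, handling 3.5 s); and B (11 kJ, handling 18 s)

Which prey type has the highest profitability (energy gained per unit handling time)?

F

In descending order of E/h:
F: 27/3.5 = 7.71 kJ/s
B: 11/18 = 0.611 kJ/s
H: 7.5/28 = 0.268 kJ/s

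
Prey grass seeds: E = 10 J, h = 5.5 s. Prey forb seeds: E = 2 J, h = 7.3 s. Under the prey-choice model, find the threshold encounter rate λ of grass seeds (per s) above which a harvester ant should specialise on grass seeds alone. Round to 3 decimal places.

The zero-one rule: include forb seeds iff E₂/h₂ > λE₁/(1+λh₁). Equality gives the switch point.
λE₁h₂ = E₂ + λE₂h₁ ⇒ λ = E₂/(E₁h₂ − E₂h₁) = 2/(73 − 11) = 0.03226 per s.

0.032 per s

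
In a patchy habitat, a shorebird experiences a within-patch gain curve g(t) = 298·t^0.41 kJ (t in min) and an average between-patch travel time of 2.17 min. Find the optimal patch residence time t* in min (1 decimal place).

1.5 min

By the marginal value theorem, leave when the instantaneous gain rate g'(t) equals the habitat-wide average g(t)/(T + t).
g'(t) = 0.41·298·t^-0.59. Setting 0.41·298·t^-0.59 = 298·t^0.41/(2.17+t) gives 0.41(2.17+t) = t, so 0.59·t = 0.41×2.17.
t* = 0.41×2.17/0.59 = 1.508 min.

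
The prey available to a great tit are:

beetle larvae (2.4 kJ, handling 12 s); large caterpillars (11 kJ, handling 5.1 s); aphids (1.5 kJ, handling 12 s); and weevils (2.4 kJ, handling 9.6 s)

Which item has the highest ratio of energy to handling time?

large caterpillars

In descending order of E/h:
large caterpillars: 11/5.1 = 2.16 kJ/s
weevils: 2.4/9.6 = 0.25 kJ/s
beetle larvae: 2.4/12 = 0.2 kJ/s
aphids: 1.5/12 = 0.125 kJ/s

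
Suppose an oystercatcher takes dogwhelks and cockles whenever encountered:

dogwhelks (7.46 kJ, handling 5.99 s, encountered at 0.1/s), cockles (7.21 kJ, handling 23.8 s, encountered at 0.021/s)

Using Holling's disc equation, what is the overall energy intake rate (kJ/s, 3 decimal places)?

Energy encountered per unit search time: 0.1×7.46 + 0.021×7.21 = 0.8974 kJ/s.
Handling time per unit search time: 0.1×5.99 + 0.021×23.8 = 1.099.
Rate = 0.8974/(1 + 1.099) = 0.4276 kJ/s.

0.428 kJ/s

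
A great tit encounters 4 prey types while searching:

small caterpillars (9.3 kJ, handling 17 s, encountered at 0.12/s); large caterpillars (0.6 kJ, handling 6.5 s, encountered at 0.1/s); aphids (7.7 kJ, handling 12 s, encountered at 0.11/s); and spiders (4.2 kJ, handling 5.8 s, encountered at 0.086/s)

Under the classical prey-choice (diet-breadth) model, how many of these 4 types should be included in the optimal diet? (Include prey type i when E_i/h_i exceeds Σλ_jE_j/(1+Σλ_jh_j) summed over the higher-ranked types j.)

Profitabilities (E/h, kJ/s): spiders 0.724, aphids 0.642, small caterpillars 0.547, large caterpillars 0.0923. Add prey in this order while the next type's profitability exceeds the intake rate on those already taken.
Rate on top 1: 0.241. aphids: 0.642 > 0.241 → include.
Rate on top 2: 0.4286. small caterpillars: 0.547 > 0.4286 → include.
Rate on top 3: 0.4783. large caterpillars: 0.0923 < 0.4783 → exclude; stop.
Optimal diet: spiders, aphids, small caterpillars — 3 of 4 types.

3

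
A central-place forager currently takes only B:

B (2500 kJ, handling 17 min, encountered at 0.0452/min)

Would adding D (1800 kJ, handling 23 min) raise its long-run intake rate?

On B alone, R = ΣλE/(1+Σλh) = 113/1.768 = 63.9 kJ/min.
Profitability of D: 1800/23 = 78.26 kJ/min.
Since 78.26 > R, including D increases the long-run rate.

Yes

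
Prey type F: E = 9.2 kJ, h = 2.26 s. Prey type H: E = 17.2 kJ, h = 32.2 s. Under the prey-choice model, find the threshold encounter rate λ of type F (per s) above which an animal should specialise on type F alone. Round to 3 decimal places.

0.067 per s

At the threshold, the rate on type F alone equals the profitability of type H: λ·9.2/(1 + λ·2.26) = 17.2/32.2 = 0.5342.
Rearranging, λ(9.2 − 0.5342×2.26) = 0.5342, so λ = 0.5342/7.993 = 0.06683 per s.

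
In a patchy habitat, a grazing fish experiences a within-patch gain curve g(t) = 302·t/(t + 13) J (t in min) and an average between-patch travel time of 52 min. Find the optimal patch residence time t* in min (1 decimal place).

26.0 min

Optimal t* satisfies g'(t*) = g(t*)/(T + t*).
g'(t) = 302·13/(t + 13)². Setting 302·13/(t+13)² = 302t/[(t+13)(52+t)] gives 13(52+t) = t(t+13), so t² = 13×52 = 676.
t* = √676 = 26 min.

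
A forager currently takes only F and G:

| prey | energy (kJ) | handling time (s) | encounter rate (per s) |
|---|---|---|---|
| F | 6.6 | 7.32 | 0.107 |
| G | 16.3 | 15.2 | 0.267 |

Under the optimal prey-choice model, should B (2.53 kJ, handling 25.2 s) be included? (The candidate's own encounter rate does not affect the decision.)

No

Intake rate on the current diet: R = (0.107×6.6 + 0.267×16.3) / (1 + 0.107×7.32 + 0.267×15.2) = 5.058/5.842 = 0.8659 kJ/s.
Profitability of B: 2.53/25.2 = 0.1004 kJ/s.
Since 0.1004 < R, time spent handling B is better spent searching.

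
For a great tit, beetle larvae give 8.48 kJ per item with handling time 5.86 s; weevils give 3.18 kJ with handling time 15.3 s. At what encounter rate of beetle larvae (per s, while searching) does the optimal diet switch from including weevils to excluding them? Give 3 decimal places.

At the threshold, the rate on beetle larvae alone equals the profitability of weevils: λ·8.48/(1 + λ·5.86) = 3.18/15.3 = 0.2078.
Rearranging, λ(8.48 − 0.2078×5.86) = 0.2078, so λ = 0.2078/7.262 = 0.02862 per s.

0.029 per s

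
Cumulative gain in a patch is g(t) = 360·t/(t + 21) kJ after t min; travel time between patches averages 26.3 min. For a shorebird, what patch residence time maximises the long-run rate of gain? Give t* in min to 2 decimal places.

Maximise g(t)/(T+t): set derivative to zero → g'(t)(T+t) = g(t).
g'(t) = 360·21/(t + 21)². Setting 360·21/(t+21)² = 360t/[(t+21)(26.3+t)] gives 21(26.3+t) = t(t+21), so t² = 21×26.3 = 552.3.
t* = √552.3 = 23.5 min.

23.50 min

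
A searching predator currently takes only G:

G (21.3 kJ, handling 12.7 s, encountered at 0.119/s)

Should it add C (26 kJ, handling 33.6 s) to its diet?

Intake rate on the current diet: R = (0.119×21.3) / (1 + 0.119×12.7) = 2.535/2.511 = 1.009 kJ/s.
C: E/h = 26/33.6 = 0.7738 kJ/s.
Since 0.7738 < R, time spent handling C is better spent searching.

No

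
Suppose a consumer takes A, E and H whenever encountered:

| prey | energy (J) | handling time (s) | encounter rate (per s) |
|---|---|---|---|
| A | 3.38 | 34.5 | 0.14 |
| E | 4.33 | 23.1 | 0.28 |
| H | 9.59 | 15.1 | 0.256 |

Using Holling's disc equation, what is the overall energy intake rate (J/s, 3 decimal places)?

0.256 J/s

Energy encountered per unit search time: 0.14×3.38 + 0.28×4.33 + 0.256×9.59 = 4.141 J/s.
Handling time per unit search time: 0.14×34.5 + 0.28×23.1 + 0.256×15.1 = 15.16.
Rate = 4.141/(1 + 15.16) = 0.2562 J/s.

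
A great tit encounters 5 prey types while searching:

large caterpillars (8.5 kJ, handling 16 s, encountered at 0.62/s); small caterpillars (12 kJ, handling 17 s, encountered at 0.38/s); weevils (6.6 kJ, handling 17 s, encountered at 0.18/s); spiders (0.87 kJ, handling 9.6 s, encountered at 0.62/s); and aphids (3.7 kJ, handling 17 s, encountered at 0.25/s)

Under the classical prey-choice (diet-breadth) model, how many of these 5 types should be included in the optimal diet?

1

E/h in descending order: small caterpillars 0.706, large caterpillars 0.531, weevils 0.388, aphids 0.218, spiders 0.0906 kJ/s. The optimal diet is the largest prefix of this list for which every included type satisfies E_i/h_i > R on the types above it.
Rate on top 1: 0.6113. large caterpillars: 0.531 < 0.6113 → exclude; stop.
Optimal diet: small caterpillars — 1 of 5 types.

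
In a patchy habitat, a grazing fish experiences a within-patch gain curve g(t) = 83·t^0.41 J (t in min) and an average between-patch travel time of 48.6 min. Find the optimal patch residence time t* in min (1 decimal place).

33.8 min

Optimal t* satisfies g'(t*) = g(t*)/(T + t*).
g'(t) = 0.41·83·t^-0.59. Setting 0.41·83·t^-0.59 = 83·t^0.41/(48.6+t) gives 0.41(48.6+t) = t, so 0.59·t = 0.41×48.6.
t* = 0.41×48.6/0.59 = 33.77 min.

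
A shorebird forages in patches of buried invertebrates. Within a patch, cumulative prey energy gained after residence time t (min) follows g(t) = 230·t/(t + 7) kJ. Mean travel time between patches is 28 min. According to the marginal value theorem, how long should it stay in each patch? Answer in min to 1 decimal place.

14.0 min

Maximise g(t)/(T+t): set derivative to zero → g'(t)(T+t) = g(t).
g'(t) = 230·7/(t + 7)². Setting 230·7/(t+7)² = 230t/[(t+7)(28+t)] gives 7(28+t) = t(t+7), so t² = 7×28 = 196.
t* = √196 = 14 min.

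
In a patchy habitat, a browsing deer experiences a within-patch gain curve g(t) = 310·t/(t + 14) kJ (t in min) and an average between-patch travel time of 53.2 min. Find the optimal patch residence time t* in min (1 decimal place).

27.3 min

Maximise g(t)/(T+t): set derivative to zero → g'(t)(T+t) = g(t).
g'(t) = 310·14/(t + 14)². Setting 310·14/(t+14)² = 310t/[(t+14)(53.2+t)] gives 14(53.2+t) = t(t+14), so t² = 14×53.2 = 744.8.
t* = √744.8 = 27.29 min.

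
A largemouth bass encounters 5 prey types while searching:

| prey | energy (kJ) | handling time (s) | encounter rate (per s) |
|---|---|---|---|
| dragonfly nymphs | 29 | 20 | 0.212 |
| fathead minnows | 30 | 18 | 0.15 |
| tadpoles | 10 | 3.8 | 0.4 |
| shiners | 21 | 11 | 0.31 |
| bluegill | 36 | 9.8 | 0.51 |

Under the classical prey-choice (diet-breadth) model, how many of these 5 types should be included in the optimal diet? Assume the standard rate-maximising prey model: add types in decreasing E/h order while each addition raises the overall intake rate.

Rank by E/h (kJ/s): bluegill 3.67, tadpoles 2.63, shiners 1.91, fathead minnows 1.67, dragonfly nymphs 1.45. Include each in turn until the next type's E/h falls below the running intake rate.
Rate on top 1: 3.061. tadpoles: 2.63 < 3.061 → exclude; stop.
Optimal diet: bluegill — 1 of 5 types.

1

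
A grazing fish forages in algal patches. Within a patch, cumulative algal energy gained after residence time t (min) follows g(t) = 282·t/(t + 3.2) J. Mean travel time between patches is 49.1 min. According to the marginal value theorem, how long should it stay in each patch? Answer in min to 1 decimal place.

By the marginal value theorem, leave when the instantaneous gain rate g'(t) equals the habitat-wide average g(t)/(T + t).
g'(t) = 282·3.2/(t + 3.2)². Setting 282·3.2/(t+3.2)² = 282t/[(t+3.2)(49.1+t)] gives 3.2(49.1+t) = t(t+3.2), so t² = 3.2×49.1 = 157.1.
t* = √157.1 = 12.53 min.

12.5 min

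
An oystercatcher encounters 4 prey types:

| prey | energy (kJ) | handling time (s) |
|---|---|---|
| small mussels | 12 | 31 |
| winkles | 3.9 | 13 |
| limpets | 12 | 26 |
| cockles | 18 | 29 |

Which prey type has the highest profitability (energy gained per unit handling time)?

In descending order of E/h:
cockles: 18/29 = 0.621 kJ/s
limpets: 12/26 = 0.462 kJ/s
small mussels: 12/31 = 0.387 kJ/s
winkles: 3.9/13 = 0.3 kJ/s

cockles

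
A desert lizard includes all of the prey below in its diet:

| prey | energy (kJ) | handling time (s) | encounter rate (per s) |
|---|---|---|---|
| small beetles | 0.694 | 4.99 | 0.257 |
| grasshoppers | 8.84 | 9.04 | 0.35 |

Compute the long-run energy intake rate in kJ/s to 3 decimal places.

R = Σλ_iE_i / (1 + Σλ_ih_i)
Numerator: 0.257×0.694 + 0.35×8.84 = 3.272
Denominator: 1 + 0.257×4.99 + 0.35×9.04 = 5.446
R = 3.272/5.446 = 0.6008 kJ/s

0.601 kJ/s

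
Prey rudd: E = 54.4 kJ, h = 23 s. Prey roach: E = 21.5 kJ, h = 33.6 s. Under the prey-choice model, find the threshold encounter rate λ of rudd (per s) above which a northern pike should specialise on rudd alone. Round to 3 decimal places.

The zero-one rule: include roach iff E₂/h₂ > λE₁/(1+λh₁). Equality gives the switch point.
λE₁h₂ = E₂ + λE₂h₁ ⇒ λ = E₂/(E₁h₂ − E₂h₁) = 21.5/(1828 − 494.5) = 0.01612 per s.

0.016 per s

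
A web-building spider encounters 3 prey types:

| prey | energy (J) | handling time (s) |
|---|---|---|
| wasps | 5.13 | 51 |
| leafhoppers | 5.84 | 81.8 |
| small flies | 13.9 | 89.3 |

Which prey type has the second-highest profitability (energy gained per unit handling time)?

wasps

Profitability E/h (J/s): wasps = 5.13/51 = 0.101, leafhoppers = 5.84/81.8 = 0.0714, small flies = 13.9/89.3 = 0.156.
Ranked: small flies > wasps > leafhoppers.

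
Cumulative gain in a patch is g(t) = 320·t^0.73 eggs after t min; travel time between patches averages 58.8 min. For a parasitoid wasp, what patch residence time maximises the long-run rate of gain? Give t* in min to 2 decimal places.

158.98 min

Maximise g(t)/(T+t): set derivative to zero → g'(t)(T+t) = g(t).
g'(t) = 0.73·320·t^-0.27. Setting 0.73·320·t^-0.27 = 320·t^0.73/(58.8+t) gives 0.73(58.8+t) = t, so 0.27·t = 0.73×58.8.
t* = 0.73×58.8/0.27 = 159 min.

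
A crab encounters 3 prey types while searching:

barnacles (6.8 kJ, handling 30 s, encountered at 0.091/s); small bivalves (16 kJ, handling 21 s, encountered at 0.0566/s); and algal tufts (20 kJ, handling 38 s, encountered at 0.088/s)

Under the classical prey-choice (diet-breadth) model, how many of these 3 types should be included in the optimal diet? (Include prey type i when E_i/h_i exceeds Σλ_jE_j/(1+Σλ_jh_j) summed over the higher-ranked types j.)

Profitabilities (E/h, kJ/s): small bivalves 0.762, algal tufts 0.526, barnacles 0.227. Add prey in this order while the next type's profitability exceeds the intake rate on those already taken.
Rate on top 1: 0.4138. algal tufts: 0.526 > 0.4138 → include.
Rate on top 2: 0.4818. barnacles: 0.227 < 0.4818 → exclude; stop.
Optimal diet: small bivalves, algal tufts — 2 of 3 types.

2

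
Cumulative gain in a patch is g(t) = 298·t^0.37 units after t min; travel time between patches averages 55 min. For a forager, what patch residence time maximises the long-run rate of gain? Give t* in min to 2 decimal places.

Maximise g(t)/(T+t): set derivative to zero → g'(t)(T+t) = g(t).
g'(t) = 0.37·298·t^-0.63. Setting 0.37·298·t^-0.63 = 298·t^0.37/(55+t) gives 0.37(55+t) = t, so 0.63·t = 0.37×55.
t* = 0.37×55/0.63 = 32.3 min.

32.30 min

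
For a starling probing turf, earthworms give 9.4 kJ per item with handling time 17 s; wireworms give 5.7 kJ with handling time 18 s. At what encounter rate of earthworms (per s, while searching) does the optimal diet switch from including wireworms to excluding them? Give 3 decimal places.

The zero-one rule: include wireworms iff E₂/h₂ > λE₁/(1+λh₁). Equality gives the switch point.
λE₁h₂ = E₂ + λE₂h₁ ⇒ λ = E₂/(E₁h₂ − E₂h₁) = 5.7/(169.2 − 96.9) = 0.07884 per s.

0.079 per s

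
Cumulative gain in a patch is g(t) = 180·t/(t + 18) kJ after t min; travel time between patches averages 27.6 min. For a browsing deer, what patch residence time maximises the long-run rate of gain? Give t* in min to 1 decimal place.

By the marginal value theorem, leave when the instantaneous gain rate g'(t) equals the habitat-wide average g(t)/(T + t).
g'(t) = 180·18/(t + 18)². Setting 180·18/(t+18)² = 180t/[(t+18)(27.6+t)] gives 18(27.6+t) = t(t+18), so t² = 18×27.6 = 496.8.
t* = √496.8 = 22.29 min.

22.3 min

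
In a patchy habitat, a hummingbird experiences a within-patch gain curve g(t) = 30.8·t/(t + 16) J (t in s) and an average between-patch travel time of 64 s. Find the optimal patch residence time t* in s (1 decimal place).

Optimal t* satisfies g'(t*) = g(t*)/(T + t*).
g'(t) = 30.8·16/(t + 16)². Setting 30.8·16/(t+16)² = 30.8t/[(t+16)(64+t)] gives 16(64+t) = t(t+16), so t² = 16×64 = 1024.
t* = √1024 = 32 s.

32.0 s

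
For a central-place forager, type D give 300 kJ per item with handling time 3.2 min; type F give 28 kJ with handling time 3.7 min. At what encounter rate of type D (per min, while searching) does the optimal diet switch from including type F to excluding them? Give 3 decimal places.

Drop type F once their profitability E₂/h₂ falls below the rate achievable on type D alone: E₂/h₂ = λE₁/(1 + λh₁).
Solve for λ: λE₁h₂ = E₂(1 + λh₁) → λ(E₁h₂ − E₂h₁) = E₂ → λ = E₂/(E₁h₂ − E₂h₁).
λ = 28/(300×3.7 − 28×3.2) = 28/1020 = 0.02744 per min.

0.027 per min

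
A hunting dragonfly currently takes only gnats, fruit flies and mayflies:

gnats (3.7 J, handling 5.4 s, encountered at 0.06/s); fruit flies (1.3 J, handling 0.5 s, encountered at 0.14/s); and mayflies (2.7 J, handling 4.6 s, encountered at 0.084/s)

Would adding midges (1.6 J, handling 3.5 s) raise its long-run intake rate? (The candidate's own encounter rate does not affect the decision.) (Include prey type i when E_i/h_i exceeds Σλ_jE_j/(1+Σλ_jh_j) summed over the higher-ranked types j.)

Current rate: (0.06×3.7 + 0.14×1.3 + 0.084×2.7)/(1 + 0.06×5.4 + 0.14×0.5 + 0.084×4.6) = 0.3543 J/s.
Profitability of midges: 1.6/3.5 = 0.4571 J/s.
0.4571 > 0.3543, so adding midges raises the average — include it.

Yes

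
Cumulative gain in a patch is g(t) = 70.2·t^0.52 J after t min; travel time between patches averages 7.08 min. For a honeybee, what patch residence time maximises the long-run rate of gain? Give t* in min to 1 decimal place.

7.7 min

Optimal t* satisfies g'(t*) = g(t*)/(T + t*).
g'(t) = 0.52·70.2·t^-0.48. Setting 0.52·70.2·t^-0.48 = 70.2·t^0.52/(7.08+t) gives 0.52(7.08+t) = t, so 0.48·t = 0.52×7.08.
t* = 0.52×7.08/0.48 = 7.67 min.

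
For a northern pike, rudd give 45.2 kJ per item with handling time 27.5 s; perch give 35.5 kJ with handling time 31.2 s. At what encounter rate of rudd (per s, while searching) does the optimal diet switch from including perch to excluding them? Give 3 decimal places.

The zero-one rule: include perch iff E₂/h₂ > λE₁/(1+λh₁). Equality gives the switch point.
λE₁h₂ = E₂ + λE₂h₁ ⇒ λ = E₂/(E₁h₂ − E₂h₁) = 35.5/(1410 − 976.2) = 0.0818 per s.

0.082 per s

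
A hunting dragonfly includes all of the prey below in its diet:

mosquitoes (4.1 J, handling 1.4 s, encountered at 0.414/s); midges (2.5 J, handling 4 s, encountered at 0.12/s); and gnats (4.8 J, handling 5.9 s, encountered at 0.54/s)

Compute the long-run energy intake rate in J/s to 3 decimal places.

R = (0.414×4.1 + 0.12×2.5 + 0.54×4.8) / (1 + 0.414×1.4 + 0.12×4 + 0.54×5.9) = 4.589/5.246 = 0.8749 J/s.

0.875 J/s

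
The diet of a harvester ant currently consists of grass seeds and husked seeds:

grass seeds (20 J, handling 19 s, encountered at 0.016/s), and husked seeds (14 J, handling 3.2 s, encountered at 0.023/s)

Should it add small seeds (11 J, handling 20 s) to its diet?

Intake rate on the current diet: R = (0.016×20 + 0.023×14) / (1 + 0.016×19 + 0.023×3.2) = 0.642/1.378 = 0.466 J/s.
Profitability of small seeds: 11/20 = 0.55 J/s.
Since 0.55 > R, including small seeds increases the long-run rate.

Yes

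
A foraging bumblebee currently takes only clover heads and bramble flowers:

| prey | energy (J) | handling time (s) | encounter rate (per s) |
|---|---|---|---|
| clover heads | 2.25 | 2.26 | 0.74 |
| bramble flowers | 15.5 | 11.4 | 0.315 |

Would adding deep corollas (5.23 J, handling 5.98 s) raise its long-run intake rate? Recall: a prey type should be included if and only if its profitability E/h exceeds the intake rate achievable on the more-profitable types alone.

Current rate: (0.74×2.25 + 0.315×15.5)/(1 + 0.74×2.26 + 0.315×11.4) = 1.045 J/s.
deep corollas: E/h = 5.23/5.98 = 0.8746 J/s.
Since 0.8746 < R, time spent handling deep corollas is better spent searching.

No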